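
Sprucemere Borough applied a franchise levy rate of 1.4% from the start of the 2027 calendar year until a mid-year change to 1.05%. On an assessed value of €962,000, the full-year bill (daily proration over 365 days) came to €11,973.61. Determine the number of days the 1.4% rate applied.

203 days

Let d = days at the first rate; then 365 − d days at the second rate.
€962,000 × [1.4%·d + 1.05%·(365−d)] / 365 = €11,973.61
Solving gives d = 203, so the new rate took effect on July 23, 2027.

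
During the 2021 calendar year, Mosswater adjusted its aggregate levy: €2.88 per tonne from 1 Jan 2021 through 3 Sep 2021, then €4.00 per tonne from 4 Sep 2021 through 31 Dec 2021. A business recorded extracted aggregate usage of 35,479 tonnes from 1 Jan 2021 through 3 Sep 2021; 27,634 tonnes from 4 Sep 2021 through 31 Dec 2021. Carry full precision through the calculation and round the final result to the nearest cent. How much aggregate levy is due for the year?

€212,715.52

1 Jan – 3 Sep 2021: 35,479 tonnes at €2.88/tonne → €102,179.52
4 Sep – 31 Dec 2021: 27,634 tonnes at €4.00/tonne → €110,536.00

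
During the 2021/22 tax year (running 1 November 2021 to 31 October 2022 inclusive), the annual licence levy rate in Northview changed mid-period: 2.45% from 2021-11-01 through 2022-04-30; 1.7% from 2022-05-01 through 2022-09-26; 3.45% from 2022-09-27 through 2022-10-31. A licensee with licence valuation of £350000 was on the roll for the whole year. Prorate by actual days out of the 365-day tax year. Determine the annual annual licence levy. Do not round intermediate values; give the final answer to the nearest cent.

2021-11-01 to 2022-04-30: 181 days at 2.45% → £350000 × 2.45% × 181/365 = £4252.2603
2022-05-01 to 2022-09-26: 149 days at 1.7% → £350000 × 1.7% × 149/365 = £2428.9041
2022-09-27 to 2022-10-31: 35 days at 3.45% → £350000 × 3.45% × 35/365 = £1157.8767
Total = £7839.0411

£7839.04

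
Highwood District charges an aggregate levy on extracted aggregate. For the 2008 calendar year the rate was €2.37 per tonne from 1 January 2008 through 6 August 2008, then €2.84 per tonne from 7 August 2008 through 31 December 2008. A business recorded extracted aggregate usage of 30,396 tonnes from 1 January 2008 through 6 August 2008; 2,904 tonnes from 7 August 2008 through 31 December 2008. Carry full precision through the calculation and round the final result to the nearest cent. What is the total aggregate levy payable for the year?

1 January – 6 August 2008: 30,396 tonnes at €2.37/tonne → €72038.52
7 August – 31 December 2008: 2,904 tonnes at €2.84/tonne → €8247.36

€80285.88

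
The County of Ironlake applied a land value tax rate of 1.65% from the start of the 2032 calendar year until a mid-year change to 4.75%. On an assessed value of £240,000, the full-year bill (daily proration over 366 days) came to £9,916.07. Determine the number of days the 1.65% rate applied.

Let d = days at the first rate; then 366 − d days at the second rate.
£240,000 × [1.65%·d + 4.75%·(366−d)] / 366 = £9,916.07
Solving gives d = 73, so the new rate took effect on March 14, 2032.

73 days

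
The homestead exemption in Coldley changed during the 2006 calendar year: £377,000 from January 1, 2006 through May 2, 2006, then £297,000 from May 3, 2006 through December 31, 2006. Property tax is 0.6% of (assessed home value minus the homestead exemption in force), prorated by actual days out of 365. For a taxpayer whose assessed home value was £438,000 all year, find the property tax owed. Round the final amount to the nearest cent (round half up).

January 1 – May 2, 2006: 122 days, exemption £377,000 → (£438,000 − £377,000) × 0.6% × 122/365 = £122.3342
May 3 – December 31, 2006: 243 days, exemption £297,000 → (£438,000 − £297,000) × 0.6% × 243/365 = £563.2274
Total = £685.5616

£685.56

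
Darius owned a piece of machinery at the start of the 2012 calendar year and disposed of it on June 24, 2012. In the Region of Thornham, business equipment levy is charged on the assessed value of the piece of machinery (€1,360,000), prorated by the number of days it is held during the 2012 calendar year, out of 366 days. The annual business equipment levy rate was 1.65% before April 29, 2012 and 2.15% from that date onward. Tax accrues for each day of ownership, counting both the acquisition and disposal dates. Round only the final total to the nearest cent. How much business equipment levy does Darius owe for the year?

January 1 – April 28, 2012: 119 days at 1.65% → €1,360,000 × 1.65% × 119/366 = €7,296.0656
April 29 – June 24, 2012: 57 days at 2.15% → €1,360,000 × 2.15% × 57/366 = €4,553.7705
Total = €11,849.8361

€11,849.84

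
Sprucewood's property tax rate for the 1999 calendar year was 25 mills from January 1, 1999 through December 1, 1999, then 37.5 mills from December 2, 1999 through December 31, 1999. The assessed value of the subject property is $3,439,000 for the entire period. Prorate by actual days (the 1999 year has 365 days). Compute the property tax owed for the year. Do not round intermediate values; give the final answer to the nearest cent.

January 1 – December 1, 1999: 335 days at 25 mills → $3,439,000 × 2.5% × 335/365 = $78,908.5616
December 2 – December 31, 1999: 30 days at 37.5 mills → $3,439,000 × 3.75% × 30/365 = $10,599.6575
Total = $89,508.2192

$89,508.22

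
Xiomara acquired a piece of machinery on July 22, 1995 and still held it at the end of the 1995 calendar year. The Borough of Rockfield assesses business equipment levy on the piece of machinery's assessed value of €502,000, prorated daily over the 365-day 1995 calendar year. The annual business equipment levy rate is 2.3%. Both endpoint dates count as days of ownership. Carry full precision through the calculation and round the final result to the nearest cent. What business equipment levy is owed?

Days held (July 22 – December 31, 1995): 163 out of 365
Tax = €502,000 × 2.3% × 163/365 = €5,156.1589

€5,156.16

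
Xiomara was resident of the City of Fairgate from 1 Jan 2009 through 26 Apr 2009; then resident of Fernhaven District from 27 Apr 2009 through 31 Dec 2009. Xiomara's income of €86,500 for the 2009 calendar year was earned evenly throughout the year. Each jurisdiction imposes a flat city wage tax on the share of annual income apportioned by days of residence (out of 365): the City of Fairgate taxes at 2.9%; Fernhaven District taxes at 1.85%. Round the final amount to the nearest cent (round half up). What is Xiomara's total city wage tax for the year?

€1,888.90

The City of Fairgate, 1 Jan – 26 Apr 2009: 116 days → €86,500 × 2.9% × 116/365 = €797.2219
Fernhaven District, 27 Apr – 31 Dec 2009: 249 days → €86,500 × 1.85% × 249/365 = €1,091.6774
Total = €1,888.8993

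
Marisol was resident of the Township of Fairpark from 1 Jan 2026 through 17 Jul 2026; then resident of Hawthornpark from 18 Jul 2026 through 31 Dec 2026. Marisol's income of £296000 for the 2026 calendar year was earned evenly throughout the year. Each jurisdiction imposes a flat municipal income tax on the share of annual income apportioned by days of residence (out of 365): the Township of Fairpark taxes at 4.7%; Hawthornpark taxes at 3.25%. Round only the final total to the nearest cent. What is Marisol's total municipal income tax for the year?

The Township of Fairpark, 1 Jan – 17 Jul 2026: 198 days → £296000 × 4.7% × 198/365 = £7546.7836
Hawthornpark, 18 Jul – 31 Dec 2026: 167 days → £296000 × 3.25% × 167/365 = £4401.4795
Total = £11948.2630

£11948.26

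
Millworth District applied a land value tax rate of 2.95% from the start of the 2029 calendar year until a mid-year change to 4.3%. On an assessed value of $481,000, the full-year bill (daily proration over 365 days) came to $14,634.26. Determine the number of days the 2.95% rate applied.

Let d = days at the first rate; then 365 − d days at the second rate.
$481,000 × [2.95%·d + 4.3%·(365−d)] / 365 = $14,634.26
Solving gives d = 340, so the new rate took effect on 7 December 2029.

340 days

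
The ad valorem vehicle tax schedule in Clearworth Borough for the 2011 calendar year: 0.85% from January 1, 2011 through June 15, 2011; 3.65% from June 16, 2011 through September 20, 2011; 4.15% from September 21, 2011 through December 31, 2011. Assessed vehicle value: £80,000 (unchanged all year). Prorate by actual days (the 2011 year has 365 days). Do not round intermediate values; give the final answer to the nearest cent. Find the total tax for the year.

January 1 – June 15, 2011: 166 days at 0.85% → £80,000 × 0.85% × 166/365 = £309.2603
June 16 – September 20, 2011: 97 days at 3.65% → £80,000 × 3.65% × 97/365 = £776.0000
September 21 – December 31, 2011: 102 days at 4.15% → £80,000 × 4.15% × 102/365 = £927.7808
Total = £2,013.0411

£2,013.04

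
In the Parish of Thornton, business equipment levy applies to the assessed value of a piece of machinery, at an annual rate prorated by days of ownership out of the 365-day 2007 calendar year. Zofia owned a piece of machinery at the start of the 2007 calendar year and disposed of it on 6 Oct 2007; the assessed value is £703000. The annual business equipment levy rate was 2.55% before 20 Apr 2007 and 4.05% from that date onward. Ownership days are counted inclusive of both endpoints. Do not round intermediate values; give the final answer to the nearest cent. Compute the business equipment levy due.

£18614.09

1 Jan – 19 Apr 2007: 109 days at 2.55% → £703000 × 2.55% × 109/365 = £5353.3932
20 Apr – 6 Oct 2007: 170 days at 4.05% → £703000 × 4.05% × 170/365 = £13260.6986
Total = £18614.0918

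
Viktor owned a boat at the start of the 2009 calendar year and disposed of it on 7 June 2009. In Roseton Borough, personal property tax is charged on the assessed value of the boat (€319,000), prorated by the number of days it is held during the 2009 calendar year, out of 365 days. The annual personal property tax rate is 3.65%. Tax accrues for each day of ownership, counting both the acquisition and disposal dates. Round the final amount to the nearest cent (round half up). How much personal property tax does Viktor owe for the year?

€5,040.20

Days held (1 January – 7 June 2009): 158 out of 365
Tax = €319,000 × 3.65% × 158/365 = €5,040.2000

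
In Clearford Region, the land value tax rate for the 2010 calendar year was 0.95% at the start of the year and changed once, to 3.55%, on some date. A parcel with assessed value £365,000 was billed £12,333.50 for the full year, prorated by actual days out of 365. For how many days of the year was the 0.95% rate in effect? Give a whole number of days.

24 days

Let d = days at the first rate; then 365 − d days at the second rate.
£365,000 × [0.95%·d + 3.55%·(365−d)] / 365 = £12,333.50
Solving gives d = 24, so the new rate took effect on 25 January 2010.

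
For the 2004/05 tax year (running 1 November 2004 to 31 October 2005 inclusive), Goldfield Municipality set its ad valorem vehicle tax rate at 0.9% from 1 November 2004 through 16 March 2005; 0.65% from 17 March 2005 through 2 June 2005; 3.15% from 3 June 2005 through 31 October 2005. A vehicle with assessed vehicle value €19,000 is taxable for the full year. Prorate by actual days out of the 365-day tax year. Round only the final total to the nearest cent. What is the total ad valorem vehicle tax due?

1 November 2004 – 16 March 2005: 136 days at 0.9% → €19,000 × 0.9% × 136/365 = €63.7151
17 March – 2 June 2005: 78 days at 0.65% → €19,000 × 0.65% × 78/365 = €26.3918
3 June – 31 October 2005: 151 days at 3.15% → €19,000 × 3.15% × 151/365 = €247.5986
Total = €337.7055

€337.71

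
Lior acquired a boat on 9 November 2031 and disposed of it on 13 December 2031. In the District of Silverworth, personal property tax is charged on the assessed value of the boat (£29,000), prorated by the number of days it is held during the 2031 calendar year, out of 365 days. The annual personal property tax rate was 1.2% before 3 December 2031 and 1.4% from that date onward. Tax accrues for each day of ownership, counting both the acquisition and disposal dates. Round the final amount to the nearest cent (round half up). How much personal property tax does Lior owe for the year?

£35.12

9 November – 2 December 2031: 24 days at 1.2% → £29,000 × 1.2% × 24/365 = £22.8822
3 December – 13 December 2031: 11 days at 1.4% → £29,000 × 1.4% × 11/365 = £12.2356
Total = £35.1178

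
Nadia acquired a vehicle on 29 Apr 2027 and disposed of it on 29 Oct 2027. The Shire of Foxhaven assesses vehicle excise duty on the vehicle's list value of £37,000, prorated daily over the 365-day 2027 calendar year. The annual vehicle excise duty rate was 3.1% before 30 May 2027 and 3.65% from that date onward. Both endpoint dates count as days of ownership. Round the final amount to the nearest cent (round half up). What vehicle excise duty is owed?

£663.52

29 Apr – 29 May 2027: 31 days at 3.1% → £37,000 × 3.1% × 31/365 = £97.4164
30 May – 29 Oct 2027: 153 days at 3.65% → £37,000 × 3.65% × 153/365 = £566.1000
Total = £663.5164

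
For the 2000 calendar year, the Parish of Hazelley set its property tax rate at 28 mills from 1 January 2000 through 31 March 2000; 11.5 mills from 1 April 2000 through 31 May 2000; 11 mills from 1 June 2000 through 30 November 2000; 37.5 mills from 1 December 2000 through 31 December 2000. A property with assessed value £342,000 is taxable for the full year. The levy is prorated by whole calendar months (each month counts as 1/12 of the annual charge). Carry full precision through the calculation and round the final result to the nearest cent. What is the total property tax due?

£5,999.25

1 January – 31 March 2000: 3 months at 28 mills → £342,000 × 2.8% × 3/12 = £2,394.0000
1 April – 31 May 2000: 2 months at 11.5 mills → £342,000 × 1.15% × 2/12 = £655.5000
1 June – 30 November 2000: 6 months at 11 mills → £342,000 × 1.1% × 6/12 = £1,881.0000
1 December – 31 December 2000: 1 month at 37.5 mills → £342,000 × 3.75% × 1/12 = £1,068.7500
Total = £5,999.2500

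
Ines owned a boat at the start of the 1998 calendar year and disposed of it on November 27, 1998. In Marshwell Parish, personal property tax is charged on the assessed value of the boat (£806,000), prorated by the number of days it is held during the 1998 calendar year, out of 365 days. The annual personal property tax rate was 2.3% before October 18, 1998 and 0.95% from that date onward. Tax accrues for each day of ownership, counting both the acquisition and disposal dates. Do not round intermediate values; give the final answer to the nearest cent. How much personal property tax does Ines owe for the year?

January 1 – October 17, 1998: 290 days at 2.3% → £806,000 × 2.3% × 290/365 = £14,728.8219
October 18 – November 27, 1998: 41 days at 0.95% → £806,000 × 0.95% × 41/365 = £860.1014
Total = £15,588.9233

£15,588.92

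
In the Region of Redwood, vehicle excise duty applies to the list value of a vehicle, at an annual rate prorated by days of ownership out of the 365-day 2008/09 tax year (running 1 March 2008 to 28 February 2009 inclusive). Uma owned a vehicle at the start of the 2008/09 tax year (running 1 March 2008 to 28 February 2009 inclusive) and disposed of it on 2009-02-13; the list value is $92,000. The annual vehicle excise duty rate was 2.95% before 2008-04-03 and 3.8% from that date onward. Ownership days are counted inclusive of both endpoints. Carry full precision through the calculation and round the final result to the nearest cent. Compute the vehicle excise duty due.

2008-03-01 to 2008-04-02: 33 days at 2.95% → $92,000 × 2.95% × 33/365 = $245.3753
2008-04-03 to 2009-02-13: 317 days at 3.8% → $92,000 × 3.8% × 317/365 = $3,036.2521
Total = $3,281.6274

$3,281.63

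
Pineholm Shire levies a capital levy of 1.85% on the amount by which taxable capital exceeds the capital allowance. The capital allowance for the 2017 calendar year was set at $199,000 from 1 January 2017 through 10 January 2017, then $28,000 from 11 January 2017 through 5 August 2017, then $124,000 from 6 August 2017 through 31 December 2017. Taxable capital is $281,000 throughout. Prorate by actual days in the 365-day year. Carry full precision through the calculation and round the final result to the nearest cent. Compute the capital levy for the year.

1 January – 10 January 2017: 10 days, exemption $199,000 → ($281,000 − $199,000) × 1.85% × 10/365 = $41.5616
11 January – 5 August 2017: 207 days, exemption $28,000 → ($281,000 − $28,000) × 1.85% × 207/365 = $2,654.4205
6 August – 31 December 2017: 148 days, exemption $124,000 → ($281,000 − $124,000) × 1.85% × 148/365 = $1,177.7151
Total = $3,873.6973

$3,873.70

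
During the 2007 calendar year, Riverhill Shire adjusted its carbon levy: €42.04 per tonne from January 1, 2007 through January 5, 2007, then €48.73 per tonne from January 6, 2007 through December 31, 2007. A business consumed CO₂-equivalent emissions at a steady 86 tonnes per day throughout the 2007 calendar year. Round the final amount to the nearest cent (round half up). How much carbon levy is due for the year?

January 1 – January 5, 2007: 5 days × 86 tonnes/day = 430 tonnes at €42.04/tonne → €18,077.20
January 6 – December 31, 2007: 360 days × 86 tonnes/day = 30,960 tonnes at €48.73/tonne → €1,508,680.80

€1,526,758.00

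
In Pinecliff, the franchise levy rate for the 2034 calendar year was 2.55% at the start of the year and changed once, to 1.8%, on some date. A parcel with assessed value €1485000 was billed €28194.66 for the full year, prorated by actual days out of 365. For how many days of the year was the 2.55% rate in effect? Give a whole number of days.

Let d = days at the first rate; then 365 − d days at the second rate.
€1485000 × [2.55%·d + 1.8%·(365−d)] / 365 = €28194.66
Solving gives d = 48, so the new rate took effect on February 18, 2034.

48 days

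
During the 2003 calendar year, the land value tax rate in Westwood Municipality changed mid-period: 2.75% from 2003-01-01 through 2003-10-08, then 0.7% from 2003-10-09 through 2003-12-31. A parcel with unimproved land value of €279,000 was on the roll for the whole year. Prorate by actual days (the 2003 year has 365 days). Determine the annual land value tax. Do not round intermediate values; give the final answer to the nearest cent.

€6,356.23

2003-01-01 to 2003-10-08: 281 days at 2.75% → €279,000 × 2.75% × 281/365 = €5,906.7740
2003-10-09 to 2003-12-31: 84 days at 0.7% → €279,000 × 0.7% × 84/365 = €449.4575
Total = €6,356.2315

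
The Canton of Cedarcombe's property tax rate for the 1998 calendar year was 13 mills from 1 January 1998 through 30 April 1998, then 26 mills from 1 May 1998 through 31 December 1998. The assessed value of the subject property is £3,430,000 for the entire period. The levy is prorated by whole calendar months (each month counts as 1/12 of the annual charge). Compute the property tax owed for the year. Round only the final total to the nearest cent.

1 January – 30 April 1998: 4 months at 13 mills → £3,430,000 × 1.3% × 4/12 = £14,863.3333
1 May – 31 December 1998: 8 months at 26 mills → £3,430,000 × 2.6% × 8/12 = £59,453.3333
Total = £74,316.6667

£74,316.67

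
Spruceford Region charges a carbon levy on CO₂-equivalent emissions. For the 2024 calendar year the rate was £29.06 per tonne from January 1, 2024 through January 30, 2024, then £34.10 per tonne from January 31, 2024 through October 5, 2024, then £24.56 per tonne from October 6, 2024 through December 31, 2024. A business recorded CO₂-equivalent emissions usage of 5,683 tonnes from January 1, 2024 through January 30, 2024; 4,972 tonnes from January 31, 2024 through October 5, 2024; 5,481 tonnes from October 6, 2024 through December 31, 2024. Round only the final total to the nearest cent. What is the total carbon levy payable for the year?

£469,306.54

January 1 – January 30, 2024: 5,683 tonnes at £29.06/tonne → £165,147.98
January 31 – October 5, 2024: 4,972 tonnes at £34.10/tonne → £169,545.20
October 6 – December 31, 2024: 5,481 tonnes at £24.56/tonne → £134,613.36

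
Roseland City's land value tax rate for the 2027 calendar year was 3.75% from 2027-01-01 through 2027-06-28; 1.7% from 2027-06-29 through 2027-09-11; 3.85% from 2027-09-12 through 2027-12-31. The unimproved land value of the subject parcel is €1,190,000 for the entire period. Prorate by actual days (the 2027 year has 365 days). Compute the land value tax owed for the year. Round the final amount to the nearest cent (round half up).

2027-01-01 to 2027-06-28: 179 days at 3.75% → €1,190,000 × 3.75% × 179/365 = €21,884.5890
2027-06-29 to 2027-09-11: 75 days at 1.7% → €1,190,000 × 1.7% × 75/365 = €4,156.8493
2027-09-12 to 2027-12-31: 111 days at 3.85% → €1,190,000 × 3.85% × 111/365 = €13,932.7808
Total = €39,974.2192

€39,974.22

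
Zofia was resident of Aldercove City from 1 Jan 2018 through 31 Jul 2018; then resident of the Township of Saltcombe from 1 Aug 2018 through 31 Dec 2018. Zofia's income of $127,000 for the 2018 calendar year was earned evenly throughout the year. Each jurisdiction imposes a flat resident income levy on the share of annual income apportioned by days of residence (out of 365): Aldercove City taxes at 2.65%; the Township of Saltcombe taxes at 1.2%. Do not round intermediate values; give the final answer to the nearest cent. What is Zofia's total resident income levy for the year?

Aldercove City, 1 Jan – 31 Jul 2018: 212 days → $127,000 × 2.65% × 212/365 = $1,954.7562
The Township of Saltcombe, 1 Aug – 31 Dec 2018: 153 days → $127,000 × 1.2% × 153/365 = $638.8274
Total = $2,593.5836

$2,593.58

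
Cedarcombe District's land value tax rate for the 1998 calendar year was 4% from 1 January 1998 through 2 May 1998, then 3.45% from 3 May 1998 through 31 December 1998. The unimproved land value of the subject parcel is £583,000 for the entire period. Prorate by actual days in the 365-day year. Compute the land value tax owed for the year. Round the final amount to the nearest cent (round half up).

1 January – 2 May 1998: 122 days at 4% → £583,000 × 4% × 122/365 = £7,794.6301
3 May – 31 December 1998: 243 days at 3.45% → £583,000 × 3.45% × 243/365 = £13,390.6315
Total = £21,185.2616

£21,185.26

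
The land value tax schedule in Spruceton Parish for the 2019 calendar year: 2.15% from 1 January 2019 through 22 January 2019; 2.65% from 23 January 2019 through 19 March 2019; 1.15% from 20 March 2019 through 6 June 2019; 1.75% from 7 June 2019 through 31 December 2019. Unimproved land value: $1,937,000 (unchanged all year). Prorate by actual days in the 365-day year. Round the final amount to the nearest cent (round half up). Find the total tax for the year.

1 January – 22 January 2019: 22 days at 2.15% → $1,937,000 × 2.15% × 22/365 = $2,510.1397
23 January – 19 March 2019: 56 days at 2.65% → $1,937,000 × 2.65% × 56/365 = $7,875.3644
20 March – 6 June 2019: 79 days at 1.15% → $1,937,000 × 1.15% × 79/365 = $4,821.2726
7 June – 31 December 2019: 208 days at 1.75% → $1,937,000 × 1.75% × 208/365 = $19,316.9315
Total = $34,523.7082

$34,523.71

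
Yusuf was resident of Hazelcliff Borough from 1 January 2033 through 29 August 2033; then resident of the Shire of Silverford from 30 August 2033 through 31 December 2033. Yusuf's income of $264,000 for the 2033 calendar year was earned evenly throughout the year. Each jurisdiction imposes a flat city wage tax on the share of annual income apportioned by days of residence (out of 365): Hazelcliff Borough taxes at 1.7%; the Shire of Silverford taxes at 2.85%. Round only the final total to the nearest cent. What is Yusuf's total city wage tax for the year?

Hazelcliff Borough, 1 January – 29 August 2033: 241 days → $264,000 × 1.7% × 241/365 = $2,963.3096
The Shire of Silverford, 30 August – 31 December 2033: 124 days → $264,000 × 2.85% × 124/365 = $2,556.0986
Total = $5,519.4082

$5,519.41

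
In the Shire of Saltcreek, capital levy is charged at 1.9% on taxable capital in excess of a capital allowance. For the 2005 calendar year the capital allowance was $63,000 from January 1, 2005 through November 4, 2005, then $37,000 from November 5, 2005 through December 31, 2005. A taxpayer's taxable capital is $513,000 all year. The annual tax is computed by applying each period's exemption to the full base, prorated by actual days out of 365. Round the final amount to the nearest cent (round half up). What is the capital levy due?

January 1 – November 4, 2005: 308 days, exemption $63,000 → ($513,000 − $63,000) × 1.9% × 308/365 = $7,214.7945
November 5 – December 31, 2005: 57 days, exemption $37,000 → ($513,000 − $37,000) × 1.9% × 57/365 = $1,412.3507
Total = $8,627.1452

$8,627.15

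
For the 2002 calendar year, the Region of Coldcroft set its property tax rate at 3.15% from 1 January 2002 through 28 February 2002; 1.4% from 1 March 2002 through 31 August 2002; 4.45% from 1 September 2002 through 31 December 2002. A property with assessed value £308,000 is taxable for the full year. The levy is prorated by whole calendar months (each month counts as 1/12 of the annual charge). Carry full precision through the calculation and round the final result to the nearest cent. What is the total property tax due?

£8,341.67

1 January – 28 February 2002: 2 months at 3.15% → £308,000 × 3.15% × 2/12 = £1,617.0000
1 March – 31 August 2002: 6 months at 1.4% → £308,000 × 1.4% × 6/12 = £2,156.0000
1 September – 31 December 2002: 4 months at 4.45% → £308,000 × 4.45% × 4/12 = £4,568.6667
Total = £8,341.6667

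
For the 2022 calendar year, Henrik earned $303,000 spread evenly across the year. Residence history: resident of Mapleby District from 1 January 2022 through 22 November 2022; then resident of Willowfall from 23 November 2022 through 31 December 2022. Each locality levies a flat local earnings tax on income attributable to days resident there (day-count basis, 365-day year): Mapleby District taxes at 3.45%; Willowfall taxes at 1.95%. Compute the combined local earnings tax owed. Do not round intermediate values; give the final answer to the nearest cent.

$9,967.87

Mapleby District, 1 January – 22 November 2022: 326 days → $303,000 × 3.45% × 326/365 = $9,336.5507
Willowfall, 23 November – 31 December 2022: 39 days → $303,000 × 1.95% × 39/365 = $631.3192
Total = $9,967.8699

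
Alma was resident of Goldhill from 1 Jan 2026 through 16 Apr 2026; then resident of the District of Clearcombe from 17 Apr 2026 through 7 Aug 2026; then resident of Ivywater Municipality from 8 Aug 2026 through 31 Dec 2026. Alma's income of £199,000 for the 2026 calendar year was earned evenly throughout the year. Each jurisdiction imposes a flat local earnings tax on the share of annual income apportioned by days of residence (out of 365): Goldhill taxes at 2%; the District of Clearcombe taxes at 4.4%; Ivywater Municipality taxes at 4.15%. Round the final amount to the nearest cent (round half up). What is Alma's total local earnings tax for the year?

Goldhill, 1 Jan – 16 Apr 2026: 106 days → £199,000 × 2% × 106/365 = £1,155.8356
The District of Clearcombe, 17 Apr – 7 Aug 2026: 113 days → £199,000 × 4.4% × 113/365 = £2,710.7616
Ivywater Municipality, 8 Aug – 31 Dec 2026: 146 days → £199,000 × 4.15% × 146/365 = £3,303.4000
Total = £7,169.9973

£7,170.00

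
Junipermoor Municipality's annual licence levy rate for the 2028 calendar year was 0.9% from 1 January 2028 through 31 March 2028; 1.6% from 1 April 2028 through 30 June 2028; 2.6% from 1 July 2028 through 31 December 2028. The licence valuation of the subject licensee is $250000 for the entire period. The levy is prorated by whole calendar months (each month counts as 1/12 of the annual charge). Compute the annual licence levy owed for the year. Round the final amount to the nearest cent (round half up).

$4812.50

1 January – 31 March 2028: 3 months at 0.9% → $250000 × 0.9% × 3/12 = $562.5000
1 April – 30 June 2028: 3 months at 1.6% → $250000 × 1.6% × 3/12 = $1000.0000
1 July – 31 December 2028: 6 months at 2.6% → $250000 × 2.6% × 6/12 = $3250.0000
Total = $4812.5000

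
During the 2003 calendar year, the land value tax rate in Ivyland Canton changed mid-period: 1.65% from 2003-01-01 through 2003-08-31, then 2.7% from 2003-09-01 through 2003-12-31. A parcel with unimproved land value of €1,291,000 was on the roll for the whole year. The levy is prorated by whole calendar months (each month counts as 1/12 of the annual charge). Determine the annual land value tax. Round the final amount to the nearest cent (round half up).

€25,820.00

2003-01-01 to 2003-08-31: 8 months at 1.65% → €1,291,000 × 1.65% × 8/12 = €14,201.0000
2003-09-01 to 2003-12-31: 4 months at 2.7% → €1,291,000 × 2.7% × 4/12 = €11,619.0000
Total = €25,820.0000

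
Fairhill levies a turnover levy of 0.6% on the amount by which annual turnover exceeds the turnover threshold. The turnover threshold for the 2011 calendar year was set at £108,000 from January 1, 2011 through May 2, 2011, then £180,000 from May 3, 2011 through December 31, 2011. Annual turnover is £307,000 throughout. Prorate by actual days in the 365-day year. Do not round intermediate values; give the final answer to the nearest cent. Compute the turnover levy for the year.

January 1 – May 2, 2011: 122 days, exemption £108,000 → (£307,000 − £108,000) × 0.6% × 122/365 = £399.0904
May 3 – December 31, 2011: 243 days, exemption £180,000 → (£307,000 − £180,000) × 0.6% × 243/365 = £507.3041
Total = £906.3945

£906.39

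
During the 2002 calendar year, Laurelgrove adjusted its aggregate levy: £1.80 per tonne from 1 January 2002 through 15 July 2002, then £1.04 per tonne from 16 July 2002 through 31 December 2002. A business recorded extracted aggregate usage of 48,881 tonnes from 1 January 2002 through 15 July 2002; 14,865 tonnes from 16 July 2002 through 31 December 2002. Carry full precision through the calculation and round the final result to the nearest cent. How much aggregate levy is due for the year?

1 January – 15 July 2002: 48,881 tonnes at £1.80/tonne → £87,985.80
16 July – 31 December 2002: 14,865 tonnes at £1.04/tonne → £15,459.60

£103,445.40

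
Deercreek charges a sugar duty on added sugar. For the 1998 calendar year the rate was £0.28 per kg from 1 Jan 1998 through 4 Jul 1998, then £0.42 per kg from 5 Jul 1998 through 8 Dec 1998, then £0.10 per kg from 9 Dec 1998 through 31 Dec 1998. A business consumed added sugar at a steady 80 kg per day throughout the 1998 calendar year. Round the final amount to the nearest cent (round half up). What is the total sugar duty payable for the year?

£9,603.20

1 Jan – 4 Jul 1998: 185 days × 80 kg/day = 14,800 kg at £0.28/kg → £4,144.00
5 Jul – 8 Dec 1998: 157 days × 80 kg/day = 12,560 kg at £0.42/kg → £5,275.20
9 Dec – 31 Dec 1998: 23 days × 80 kg/day = 1,840 kg at £0.10/kg → £184.00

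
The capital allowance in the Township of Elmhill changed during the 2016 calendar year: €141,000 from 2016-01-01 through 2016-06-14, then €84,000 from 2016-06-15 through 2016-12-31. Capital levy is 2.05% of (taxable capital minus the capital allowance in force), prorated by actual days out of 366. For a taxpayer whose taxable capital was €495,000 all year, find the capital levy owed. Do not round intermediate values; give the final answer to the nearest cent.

2016-01-01 to 2016-06-14: 166 days, exemption €141,000 → (€495,000 − €141,000) × 2.05% × 166/366 = €3,291.4262
2016-06-15 to 2016-12-31: 200 days, exemption €84,000 → (€495,000 − €84,000) × 2.05% × 200/366 = €4,604.0984
Total = €7,895.5246

€7,895.52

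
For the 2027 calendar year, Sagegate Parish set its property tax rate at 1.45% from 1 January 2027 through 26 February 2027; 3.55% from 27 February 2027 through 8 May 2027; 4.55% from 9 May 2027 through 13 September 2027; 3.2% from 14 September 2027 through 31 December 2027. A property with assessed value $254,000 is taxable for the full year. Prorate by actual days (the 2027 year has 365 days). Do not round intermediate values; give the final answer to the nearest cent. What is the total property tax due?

$8,809.28

1 January – 26 February 2027: 57 days at 1.45% → $254,000 × 1.45% × 57/365 = $575.1534
27 February – 8 May 2027: 71 days at 3.55% → $254,000 × 3.55% × 71/365 = $1,753.9918
9 May – 13 September 2027: 128 days at 4.55% → $254,000 × 4.55% × 128/365 = $4,052.8658
14 September – 31 December 2027: 109 days at 3.2% → $254,000 × 3.2% × 109/365 = $2,427.2658
Total = $8,809.2767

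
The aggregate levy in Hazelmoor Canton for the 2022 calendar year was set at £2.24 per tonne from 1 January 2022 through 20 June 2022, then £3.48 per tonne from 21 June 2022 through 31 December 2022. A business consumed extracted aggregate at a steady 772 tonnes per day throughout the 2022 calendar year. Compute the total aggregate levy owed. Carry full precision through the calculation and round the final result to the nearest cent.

1 January – 20 June 2022: 171 days × 772 tonnes/day = 132,012 tonnes at £2.24/tonne → £295,706.88
21 June – 31 December 2022: 194 days × 772 tonnes/day = 149,768 tonnes at £3.48/tonne → £521,192.64

£816,899.52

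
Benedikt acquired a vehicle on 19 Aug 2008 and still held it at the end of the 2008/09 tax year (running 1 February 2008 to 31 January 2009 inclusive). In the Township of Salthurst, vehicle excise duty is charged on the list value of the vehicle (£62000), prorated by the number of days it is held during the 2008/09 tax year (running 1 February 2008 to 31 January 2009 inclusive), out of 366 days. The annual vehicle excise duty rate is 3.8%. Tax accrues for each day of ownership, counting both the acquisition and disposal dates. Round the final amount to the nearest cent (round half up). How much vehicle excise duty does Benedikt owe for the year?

Days held (19 Aug 2008 – 31 Jan 2009): 166 out of 366
Tax = £62000 × 3.8% × 166/366 = £1068.5683

£1068.57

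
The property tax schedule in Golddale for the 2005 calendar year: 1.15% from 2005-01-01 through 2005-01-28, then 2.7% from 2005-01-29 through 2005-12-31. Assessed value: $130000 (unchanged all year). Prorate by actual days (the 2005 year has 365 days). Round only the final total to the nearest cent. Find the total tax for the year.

$3355.42

2005-01-01 to 2005-01-28: 28 days at 1.15% → $130000 × 1.15% × 28/365 = $114.6849
2005-01-29 to 2005-12-31: 337 days at 2.7% → $130000 × 2.7% × 337/365 = $3240.7397
Total = $3355.4247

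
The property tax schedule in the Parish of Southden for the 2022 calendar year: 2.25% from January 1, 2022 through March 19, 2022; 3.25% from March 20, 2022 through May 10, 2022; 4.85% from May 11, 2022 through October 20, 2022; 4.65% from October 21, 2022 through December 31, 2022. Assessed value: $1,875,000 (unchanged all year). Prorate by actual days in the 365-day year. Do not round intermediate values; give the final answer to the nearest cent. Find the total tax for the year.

$75,505.99

January 1 – March 19, 2022: 78 days at 2.25% → $1,875,000 × 2.25% × 78/365 = $9,015.4110
March 20 – May 10, 2022: 52 days at 3.25% → $1,875,000 × 3.25% × 52/365 = $8,681.5068
May 11 – October 20, 2022: 163 days at 4.85% → $1,875,000 × 4.85% × 163/365 = $40,610.4452
October 21 – December 31, 2022: 72 days at 4.65% → $1,875,000 × 4.65% × 72/365 = $17,198.6301
Total = $75,505.9932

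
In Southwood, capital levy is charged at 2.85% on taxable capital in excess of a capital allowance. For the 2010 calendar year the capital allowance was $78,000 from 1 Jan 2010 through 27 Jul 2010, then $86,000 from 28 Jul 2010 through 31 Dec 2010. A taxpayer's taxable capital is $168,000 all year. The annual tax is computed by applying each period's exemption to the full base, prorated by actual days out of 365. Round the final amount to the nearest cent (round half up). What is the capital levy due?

$2,466.93

1 Jan – 27 Jul 2010: 208 days, exemption $78,000 → ($168,000 − $78,000) × 2.85% × 208/365 = $1,461.6986
28 Jul – 31 Dec 2010: 157 days, exemption $86,000 → ($168,000 − $86,000) × 2.85% × 157/365 = $1,005.2301
Total = $2,466.9288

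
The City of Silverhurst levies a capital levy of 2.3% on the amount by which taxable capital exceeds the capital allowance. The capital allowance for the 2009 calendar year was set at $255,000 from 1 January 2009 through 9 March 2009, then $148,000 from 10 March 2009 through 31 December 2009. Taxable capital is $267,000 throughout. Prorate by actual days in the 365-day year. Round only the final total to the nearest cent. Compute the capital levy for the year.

$2,278.51

1 January – 9 March 2009: 68 days, exemption $255,000 → ($267,000 − $255,000) × 2.3% × 68/365 = $51.4192
10 March – 31 December 2009: 297 days, exemption $148,000 → ($267,000 − $148,000) × 2.3% × 297/365 = $2,227.0932
Total = $2,278.5123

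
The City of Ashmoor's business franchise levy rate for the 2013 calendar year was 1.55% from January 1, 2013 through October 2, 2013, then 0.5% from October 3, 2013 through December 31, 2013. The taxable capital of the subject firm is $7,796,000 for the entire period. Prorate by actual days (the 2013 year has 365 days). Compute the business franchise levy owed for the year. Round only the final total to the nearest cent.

January 1 – October 2, 2013: 275 days at 1.55% → $7,796,000 × 1.55% × 275/365 = $91,042.3288
October 3 – December 31, 2013: 90 days at 0.5% → $7,796,000 × 0.5% × 90/365 = $9,611.5068
Total = $100,653.8356

$100,653.84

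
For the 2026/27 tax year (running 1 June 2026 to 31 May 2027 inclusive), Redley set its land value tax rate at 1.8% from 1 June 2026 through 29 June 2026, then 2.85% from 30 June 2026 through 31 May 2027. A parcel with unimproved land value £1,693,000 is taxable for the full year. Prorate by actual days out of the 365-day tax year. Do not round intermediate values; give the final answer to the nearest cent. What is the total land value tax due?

£46,838.12

1 June – 29 June 2026: 29 days at 1.8% → £1,693,000 × 1.8% × 29/365 = £2,421.2219
30 June 2026 – 31 May 2027: 336 days at 2.85% → £1,693,000 × 2.85% × 336/365 = £44,416.8986
Total = £46,838.1205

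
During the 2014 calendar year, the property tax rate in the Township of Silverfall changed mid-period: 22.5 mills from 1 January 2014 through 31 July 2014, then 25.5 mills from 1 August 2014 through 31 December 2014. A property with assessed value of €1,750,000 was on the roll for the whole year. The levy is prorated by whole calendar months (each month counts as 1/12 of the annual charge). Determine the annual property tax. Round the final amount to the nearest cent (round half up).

1 January – 31 July 2014: 7 months at 22.5 mills → €1,750,000 × 2.25% × 7/12 = €22,968.7500
1 August – 31 December 2014: 5 months at 25.5 mills → €1,750,000 × 2.55% × 5/12 = €18,593.7500
Total = €41,562.5000

€41,562.50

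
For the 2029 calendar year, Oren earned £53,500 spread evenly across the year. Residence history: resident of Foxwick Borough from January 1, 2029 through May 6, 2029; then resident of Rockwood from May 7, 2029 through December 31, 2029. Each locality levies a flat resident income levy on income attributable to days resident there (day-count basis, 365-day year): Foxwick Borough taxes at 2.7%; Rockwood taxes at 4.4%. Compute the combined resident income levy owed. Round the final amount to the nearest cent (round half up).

£2,040.04

Foxwick Borough, January 1 – May 6, 2029: 126 days → £53,500 × 2.7% × 126/365 = £498.6493
Rockwood, May 7 – December 31, 2029: 239 days → £53,500 × 4.4% × 239/365 = £1,541.3863
Total = £2,040.0356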